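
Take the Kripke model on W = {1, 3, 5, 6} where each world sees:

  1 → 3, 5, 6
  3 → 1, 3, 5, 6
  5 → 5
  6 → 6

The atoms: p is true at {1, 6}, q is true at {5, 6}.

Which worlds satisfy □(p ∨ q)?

1: successors {3, 5, 6}; p ∨ q there: 3:F, 5:T, 6:T. ✗
3: successors {1, 3, 5, 6}; p ∨ q there: 1:T, 3:F, 5:T, 6:T. ✗
5: successors {5}; p ∨ q there: 5:T. ✓
6: successors {6}; p ∨ q there: 6:T. ✓

{5, 6}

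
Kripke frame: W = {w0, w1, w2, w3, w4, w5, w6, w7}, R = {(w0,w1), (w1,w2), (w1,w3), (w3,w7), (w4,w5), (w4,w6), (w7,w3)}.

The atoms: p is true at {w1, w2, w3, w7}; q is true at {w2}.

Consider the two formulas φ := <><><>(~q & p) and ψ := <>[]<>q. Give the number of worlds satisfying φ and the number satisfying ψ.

4 and 2

For <><><>(~q & p):
w0: successors {w1}; <><>(~q & p) there: w1:T. ✓
w1: successors {w2, w3}; <><>(~q & p) there: w2:F, w3:T. ✓
w2: no successors, so <><><>(~q & p) fails. ✗
w3: successors {w7}; <><>(~q & p) there: w7:T. ✓
w4: successors {w5, w6}; <><>(~q & p) there: w5:F, w6:F. ✗
w5: no successors, so <><><>(~q & p) fails. ✗
w6: no successors, so <><><>(~q & p) fails. ✗
w7: successors {w3}; <><>(~q & p) there: w3:T. ✓
— 4 worlds.
For <>[]<>q:
w0: successors {w1}; []<>q there: w1:F. ✗
w1: successors {w2, w3}; []<>q there: w2:T, w3:F. ✓
w2: no successors, so <>[]<>q fails. ✗
w3: successors {w7}; []<>q there: w7:F. ✗
w4: successors {w5, w6}; []<>q there: w5:T, w6:T. ✓
w5: no successors, so <>[]<>q fails. ✗
w6: no successors, so <>[]<>q fails. ✗
w7: successors {w3}; []<>q there: w3:F. ✗
— 2 worlds.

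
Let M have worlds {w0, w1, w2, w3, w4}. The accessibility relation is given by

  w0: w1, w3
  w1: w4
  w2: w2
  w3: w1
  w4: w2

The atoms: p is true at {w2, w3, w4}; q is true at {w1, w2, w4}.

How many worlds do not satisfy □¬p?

4

w0: successors {w1, w3}; ¬p there: w1:T, w3:F. ✗
w1: successors {w4}; ¬p there: w4:F. ✗
w2: successors {w2}; ¬p there: w2:F. ✗
w3: successors {w1}; ¬p there: w1:T. ✓
w4: successors {w2}; ¬p there: w2:F. ✗
Satisfying worlds: {w3}.
So □¬p fails at the other 4 worlds.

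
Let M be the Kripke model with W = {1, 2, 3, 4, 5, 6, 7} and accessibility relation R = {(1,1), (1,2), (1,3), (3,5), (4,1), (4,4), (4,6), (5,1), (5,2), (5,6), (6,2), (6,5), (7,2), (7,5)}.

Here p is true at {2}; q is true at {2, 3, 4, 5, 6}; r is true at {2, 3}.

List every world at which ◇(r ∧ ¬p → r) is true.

{1, 3, 4, 5, 6, 7}

1: successors {1, 2, 3}; r ∧ ¬p → r there: 1:T, 2:T, 3:T. ✓
2: no successors, so ◇(r ∧ ¬p → r) fails. ✗
3: successors {5}; r ∧ ¬p → r there: 5:T. ✓
4: successors {1, 4, 6}; r ∧ ¬p → r there: 1:T, 4:T, 6:T. ✓
5: successors {1, 2, 6}; r ∧ ¬p → r there: 1:T, 2:T, 6:T. ✓
6: successors {2, 5}; r ∧ ¬p → r there: 2:T, 5:T. ✓
7: successors {2, 5}; r ∧ ¬p → r there: 2:T, 5:T. ✓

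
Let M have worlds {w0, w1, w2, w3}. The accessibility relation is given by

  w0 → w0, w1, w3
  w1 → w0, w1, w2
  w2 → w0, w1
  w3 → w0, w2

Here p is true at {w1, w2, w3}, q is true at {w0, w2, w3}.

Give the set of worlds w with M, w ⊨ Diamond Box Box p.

w0: successors {w0, w1, w3}; Box Box p there: w0:F, w1:F, w3:F. ✗
w1: successors {w0, w1, w2}; Box Box p there: w0:F, w1:F, w2:F. ✗
w2: successors {w0, w1}; Box Box p there: w0:F, w1:F. ✗
w3: successors {w0, w2}; Box Box p there: w0:F, w2:F. ✗

∅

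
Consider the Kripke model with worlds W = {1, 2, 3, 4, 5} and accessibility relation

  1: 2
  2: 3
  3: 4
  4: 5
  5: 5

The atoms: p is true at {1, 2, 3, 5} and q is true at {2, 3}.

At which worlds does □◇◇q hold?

1: successors {2}; ◇◇q there: 2:F. ✗
2: successors {3}; ◇◇q there: 3:F. ✗
3: successors {4}; ◇◇q there: 4:F. ✗
4: successors {5}; ◇◇q there: 5:F. ✗
5: successors {5}; ◇◇q there: 5:F. ✗

∅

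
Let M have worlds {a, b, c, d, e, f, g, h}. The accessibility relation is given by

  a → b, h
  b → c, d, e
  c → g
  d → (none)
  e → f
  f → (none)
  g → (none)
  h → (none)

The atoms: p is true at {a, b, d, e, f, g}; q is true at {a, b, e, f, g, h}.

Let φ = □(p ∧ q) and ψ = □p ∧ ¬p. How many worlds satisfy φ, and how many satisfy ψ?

For □(p ∧ q):
a: successors {b, h}; p ∧ q there: b:T, h:F. ✗
b: successors {c, d, e}; p ∧ q there: c:F, d:F, e:T. ✗
c: successors {g}; p ∧ q there: g:T. ✓
d: no successors, so □(p ∧ q) holds vacuously. ✓
e: successors {f}; p ∧ q there: f:T. ✓
f: no successors, so □(p ∧ q) holds vacuously. ✓
g: no successors, so □(p ∧ q) holds vacuously. ✓
h: no successors, so □(p ∧ q) holds vacuously. ✓
— 6 worlds.
For □p ∧ ¬p:
a: □p is F, ¬p is F. ✗
b: □p is F, ¬p is F. ✗
c: □p is T, ¬p is T. ✓
d: □p is T, ¬p is F. ✗
e: □p is T, ¬p is F. ✗
f: □p is T, ¬p is F. ✗
g: □p is T, ¬p is F. ✗
h: □p is T, ¬p is T. ✓
— 2 worlds.

6 and 2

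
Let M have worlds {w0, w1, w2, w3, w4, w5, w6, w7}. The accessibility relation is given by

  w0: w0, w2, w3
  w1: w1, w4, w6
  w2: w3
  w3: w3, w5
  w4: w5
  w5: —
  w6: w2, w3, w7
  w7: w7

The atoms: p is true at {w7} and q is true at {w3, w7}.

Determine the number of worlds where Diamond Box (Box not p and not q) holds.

w0: successors {w0, w2, w3}; Box (Box not p and not q) there: w0:F, w2:F, w3:F. ✗
w1: successors {w1, w4, w6}; Box (Box not p and not q) there: w1:F, w4:T, w6:F. ✓
w2: successors {w3}; Box (Box not p and not q) there: w3:F. ✗
w3: successors {w3, w5}; Box (Box not p and not q) there: w3:F, w5:T. ✓
w4: successors {w5}; Box (Box not p and not q) there: w5:T. ✓
w5: no successors, so Diamond Box (Box not p and not q) fails. ✗
w6: successors {w2, w3, w7}; Box (Box not p and not q) there: w2:F, w3:F, w7:F. ✗
w7: successors {w7}; Box (Box not p and not q) there: w7:F. ✗
Satisfying worlds: {w1, w3, w4}.

3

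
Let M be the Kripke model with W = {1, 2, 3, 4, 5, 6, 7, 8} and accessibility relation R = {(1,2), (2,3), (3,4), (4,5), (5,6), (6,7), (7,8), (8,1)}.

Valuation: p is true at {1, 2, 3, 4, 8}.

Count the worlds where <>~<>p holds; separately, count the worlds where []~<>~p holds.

3 and 5

For <>~<>p:
1: successors {2}; ~<>p there: 2:F. ✗
2: successors {3}; ~<>p there: 3:F. ✗
3: successors {4}; ~<>p there: 4:T. ✓
4: successors {5}; ~<>p there: 5:T. ✓
5: successors {6}; ~<>p there: 6:T. ✓
6: successors {7}; ~<>p there: 7:F. ✗
7: successors {8}; ~<>p there: 8:F. ✗
8: successors {1}; ~<>p there: 1:F. ✗
— 3 worlds.
For []~<>~p:
1: successors {2}; ~<>~p there: 2:T. ✓
2: successors {3}; ~<>~p there: 3:T. ✓
3: successors {4}; ~<>~p there: 4:F. ✗
4: successors {5}; ~<>~p there: 5:F. ✗
5: successors {6}; ~<>~p there: 6:F. ✗
6: successors {7}; ~<>~p there: 7:T. ✓
7: successors {8}; ~<>~p there: 8:T. ✓
8: successors {1}; ~<>~p there: 1:T. ✓
— 5 worlds.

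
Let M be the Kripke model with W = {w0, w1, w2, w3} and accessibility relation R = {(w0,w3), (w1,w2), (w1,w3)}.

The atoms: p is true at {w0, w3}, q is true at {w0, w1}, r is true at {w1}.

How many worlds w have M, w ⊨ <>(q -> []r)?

2

w0: successors {w3}; q -> []r there: w3:T. ✓
w1: successors {w2, w3}; q -> []r there: w2:T, w3:T. ✓
w2: no successors, so <>(q -> []r) fails. ✗
w3: no successors, so <>(q -> []r) fails. ✗
Satisfying worlds: {w0, w1}.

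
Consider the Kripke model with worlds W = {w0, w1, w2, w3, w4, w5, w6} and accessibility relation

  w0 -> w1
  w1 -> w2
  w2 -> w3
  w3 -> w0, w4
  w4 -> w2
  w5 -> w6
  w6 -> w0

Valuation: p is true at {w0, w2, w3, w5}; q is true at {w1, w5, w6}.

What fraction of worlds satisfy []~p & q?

w0: []~p is T, q is F. ✗
w1: []~p is F, q is T. ✗
w2: []~p is F, q is F. ✗
w3: []~p is F, q is F. ✗
w4: []~p is F, q is F. ✗
w5: []~p is T, q is T. ✓
w6: []~p is F, q is T. ✗
That's 1 of 7 worlds, so 1/7.

1/7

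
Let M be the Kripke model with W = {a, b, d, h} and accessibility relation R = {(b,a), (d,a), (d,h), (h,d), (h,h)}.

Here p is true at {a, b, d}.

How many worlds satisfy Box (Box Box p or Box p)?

a: no successors, so Box (Box Box p or Box p) holds vacuously. ✓
b: successors {a}; Box Box p or Box p there: a:T. ✓
d: successors {a, h}; Box Box p or Box p there: a:T, h:F. ✗
h: successors {d, h}; Box Box p or Box p there: d:F, h:F. ✗
Satisfying worlds: {a, b}.

2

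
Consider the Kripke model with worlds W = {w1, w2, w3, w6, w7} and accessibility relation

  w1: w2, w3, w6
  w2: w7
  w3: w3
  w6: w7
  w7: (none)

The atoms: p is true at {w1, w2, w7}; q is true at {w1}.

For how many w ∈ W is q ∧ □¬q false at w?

4

w1: q is T, □¬q is T. ✓
w2: q is F, □¬q is T. ✗
w3: q is F, □¬q is T. ✗
w6: q is F, □¬q is T. ✗
w7: q is F, □¬q is T. ✗
Satisfying worlds: {w1}.
So q ∧ □¬q fails at the other 4 worlds.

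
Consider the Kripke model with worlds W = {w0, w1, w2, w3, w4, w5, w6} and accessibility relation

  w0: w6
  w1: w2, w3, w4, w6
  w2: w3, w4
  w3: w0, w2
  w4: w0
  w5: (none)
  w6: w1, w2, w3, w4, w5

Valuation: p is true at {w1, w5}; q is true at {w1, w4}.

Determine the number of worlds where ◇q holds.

w0: successors {w6}; q there: w6:F. ✗
w1: successors {w2, w3, w4, w6}; q there: w2:F, w3:F, w4:T, w6:F. ✓
w2: successors {w3, w4}; q there: w3:F, w4:T. ✓
w3: successors {w0, w2}; q there: w0:F, w2:F. ✗
w4: successors {w0}; q there: w0:F. ✗
w5: no successors, so ◇q fails. ✗
w6: successors {w1, w2, w3, w4, w5}; q there: w1:T, w2:F, w3:F, w4:T, w5:F. ✓
Satisfying worlds: {w1, w2, w6}.

3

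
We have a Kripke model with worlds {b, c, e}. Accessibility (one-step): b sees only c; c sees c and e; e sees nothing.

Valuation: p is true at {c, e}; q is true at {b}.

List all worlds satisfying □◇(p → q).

{e}

b: successors {c}; ◇(p → q) there: c:F. ✗
c: successors {c, e}; ◇(p → q) there: c:F, e:F. ✗
e: no successors, so □◇(p → q) holds vacuously. ✓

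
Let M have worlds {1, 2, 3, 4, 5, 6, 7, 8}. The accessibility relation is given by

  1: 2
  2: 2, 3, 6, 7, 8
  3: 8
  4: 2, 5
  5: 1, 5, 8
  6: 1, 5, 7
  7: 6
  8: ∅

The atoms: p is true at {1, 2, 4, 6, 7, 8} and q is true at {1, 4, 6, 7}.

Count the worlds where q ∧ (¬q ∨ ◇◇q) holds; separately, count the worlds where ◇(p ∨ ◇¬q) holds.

For q ∧ (¬q ∨ ◇◇q):
1: q is T, ¬q ∨ ◇◇q is T. ✓
2: q is F, ¬q ∨ ◇◇q is T. ✗
3: q is F, ¬q ∨ ◇◇q is T. ✗
4: q is T, ¬q ∨ ◇◇q is T. ✓
5: q is F, ¬q ∨ ◇◇q is T. ✗
6: q is T, ¬q ∨ ◇◇q is T. ✓
7: q is T, ¬q ∨ ◇◇q is T. ✓
8: q is F, ¬q ∨ ◇◇q is T. ✗
— 4 worlds.
For ◇(p ∨ ◇¬q):
1: successors {2}; p ∨ ◇¬q there: 2:T. ✓
2: successors {2, 3, 6, 7, 8}; p ∨ ◇¬q there: 2:T, 3:T, 6:T, 7:T, 8:T. ✓
3: successors {8}; p ∨ ◇¬q there: 8:T. ✓
4: successors {2, 5}; p ∨ ◇¬q there: 2:T, 5:T. ✓
5: successors {1, 5, 8}; p ∨ ◇¬q there: 1:T, 5:T, 8:T. ✓
6: successors {1, 5, 7}; p ∨ ◇¬q there: 1:T, 5:T, 7:T. ✓
7: successors {6}; p ∨ ◇¬q there: 6:T. ✓
8: no successors, so ◇(p ∨ ◇¬q) fails. ✗
— 7 worlds.

4 and 7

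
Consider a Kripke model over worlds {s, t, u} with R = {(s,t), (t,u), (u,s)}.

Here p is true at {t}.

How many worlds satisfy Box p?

1

s: successors {t}; p there: t:T. ✓
t: successors {u}; p there: u:F. ✗
u: successors {s}; p there: s:F. ✗
Satisfying worlds: {s}.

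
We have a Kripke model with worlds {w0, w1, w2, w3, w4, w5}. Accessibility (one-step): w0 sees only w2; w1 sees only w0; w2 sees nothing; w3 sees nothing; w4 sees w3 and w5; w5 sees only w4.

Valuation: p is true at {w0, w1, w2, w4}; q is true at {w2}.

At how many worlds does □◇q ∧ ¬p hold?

1

w0: □◇q is F, ¬p is F. ✗
w1: □◇q is T, ¬p is F. ✗
w2: □◇q is T, ¬p is F. ✗
w3: □◇q is T, ¬p is T. ✓
w4: □◇q is F, ¬p is F. ✗
w5: □◇q is F, ¬p is T. ✗
Satisfying worlds: {w3}.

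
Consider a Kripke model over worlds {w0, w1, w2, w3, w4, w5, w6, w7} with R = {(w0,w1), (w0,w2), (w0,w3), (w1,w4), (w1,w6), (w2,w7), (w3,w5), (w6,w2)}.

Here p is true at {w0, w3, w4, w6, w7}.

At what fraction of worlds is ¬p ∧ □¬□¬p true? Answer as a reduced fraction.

w0: ¬p is F, □¬□¬p is F. ✗
w1: ¬p is T, □¬□¬p is F. ✗
w2: ¬p is T, □¬□¬p is F. ✗
w3: ¬p is F, □¬□¬p is F. ✗
w4: ¬p is F, □¬□¬p is T. ✗
w5: ¬p is T, □¬□¬p is T. ✓
w6: ¬p is F, □¬□¬p is T. ✗
w7: ¬p is F, □¬□¬p is T. ✗
That's 1 of 8 worlds, so 1/8.

1/8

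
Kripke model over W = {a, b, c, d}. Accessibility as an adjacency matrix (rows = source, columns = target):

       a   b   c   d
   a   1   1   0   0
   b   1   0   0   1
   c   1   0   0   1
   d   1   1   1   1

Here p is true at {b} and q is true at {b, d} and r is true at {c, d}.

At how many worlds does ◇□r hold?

a: successors {a, b}; □r there: a:F, b:F. ✗
b: successors {a, d}; □r there: a:F, d:F. ✗
c: successors {a, d}; □r there: a:F, d:F. ✗
d: successors {a, b, c, d}; □r there: a:F, b:F, c:F, d:F. ✗
Satisfying worlds: ∅.

0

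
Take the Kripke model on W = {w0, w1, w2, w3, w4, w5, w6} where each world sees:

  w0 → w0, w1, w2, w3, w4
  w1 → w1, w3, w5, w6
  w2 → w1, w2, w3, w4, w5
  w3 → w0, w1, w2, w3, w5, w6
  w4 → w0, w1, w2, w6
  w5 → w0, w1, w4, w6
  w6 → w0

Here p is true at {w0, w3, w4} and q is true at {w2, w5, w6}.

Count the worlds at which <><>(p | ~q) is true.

w0: successors {w0, w1, w2, w3, w4}; <>(p | ~q) there: w0:T, w1:T, w2:T, w3:T, w4:T. ✓
w1: successors {w1, w3, w5, w6}; <>(p | ~q) there: w1:T, w3:T, w5:T, w6:T. ✓
w2: successors {w1, w2, w3, w4, w5}; <>(p | ~q) there: w1:T, w2:T, w3:T, w4:T, w5:T. ✓
w3: successors {w0, w1, w2, w3, w5, w6}; <>(p | ~q) there: w0:T, w1:T, w2:T, w3:T, w5:T, w6:T. ✓
w4: successors {w0, w1, w2, w6}; <>(p | ~q) there: w0:T, w1:T, w2:T, w6:T. ✓
w5: successors {w0, w1, w4, w6}; <>(p | ~q) there: w0:T, w1:T, w4:T, w6:T. ✓
w6: successors {w0}; <>(p | ~q) there: w0:T. ✓
Satisfying worlds: {w0, w1, w2, w3, w4, w5, w6}.

7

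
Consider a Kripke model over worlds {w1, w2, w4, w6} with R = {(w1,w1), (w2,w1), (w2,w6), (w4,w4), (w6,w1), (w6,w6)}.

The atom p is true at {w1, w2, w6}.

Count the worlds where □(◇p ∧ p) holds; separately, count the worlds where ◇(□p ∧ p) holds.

3 and 3

For □(◇p ∧ p):
w1: successors {w1}; ◇p ∧ p there: w1:T. ✓
w2: successors {w1, w6}; ◇p ∧ p there: w1:T, w6:T. ✓
w4: successors {w4}; ◇p ∧ p there: w4:F. ✗
w6: successors {w1, w6}; ◇p ∧ p there: w1:T, w6:T. ✓
— 3 worlds.
For ◇(□p ∧ p):
w1: successors {w1}; □p ∧ p there: w1:T. ✓
w2: successors {w1, w6}; □p ∧ p there: w1:T, w6:T. ✓
w4: successors {w4}; □p ∧ p there: w4:F. ✗
w6: successors {w1, w6}; □p ∧ p there: w1:T, w6:T. ✓
— 3 worlds.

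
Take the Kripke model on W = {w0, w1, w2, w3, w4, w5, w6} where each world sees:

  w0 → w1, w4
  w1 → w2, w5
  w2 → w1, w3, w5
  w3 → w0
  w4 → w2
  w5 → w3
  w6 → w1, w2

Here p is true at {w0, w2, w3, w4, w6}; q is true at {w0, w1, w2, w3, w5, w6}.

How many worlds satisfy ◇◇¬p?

6

w0: successors {w1, w4}; ◇¬p there: w1:T, w4:F. ✓
w1: successors {w2, w5}; ◇¬p there: w2:T, w5:F. ✓
w2: successors {w1, w3, w5}; ◇¬p there: w1:T, w3:F, w5:F. ✓
w3: successors {w0}; ◇¬p there: w0:T. ✓
w4: successors {w2}; ◇¬p there: w2:T. ✓
w5: successors {w3}; ◇¬p there: w3:F. ✗
w6: successors {w1, w2}; ◇¬p there: w1:T, w2:T. ✓
Satisfying worlds: {w0, w1, w2, w3, w4, w6}.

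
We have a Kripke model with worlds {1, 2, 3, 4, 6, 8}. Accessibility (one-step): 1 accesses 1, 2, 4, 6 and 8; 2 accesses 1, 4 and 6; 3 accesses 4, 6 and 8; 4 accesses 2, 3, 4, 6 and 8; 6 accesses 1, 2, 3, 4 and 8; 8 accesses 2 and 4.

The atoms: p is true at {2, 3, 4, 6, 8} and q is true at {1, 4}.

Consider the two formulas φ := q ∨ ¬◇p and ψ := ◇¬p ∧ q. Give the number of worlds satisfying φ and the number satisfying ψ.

2 and 1

For q ∨ ¬◇p:
1: q is T, ¬◇p is F. ✓
2: q is F, ¬◇p is F. ✗
3: q is F, ¬◇p is F. ✗
4: q is T, ¬◇p is F. ✓
6: q is F, ¬◇p is F. ✗
8: q is F, ¬◇p is F. ✗
— 2 worlds.
For ◇¬p ∧ q:
1: ◇¬p is T, q is T. ✓
2: ◇¬p is T, q is F. ✗
3: ◇¬p is F, q is F. ✗
4: ◇¬p is F, q is T. ✗
6: ◇¬p is T, q is F. ✗
8: ◇¬p is F, q is F. ✗
— 1 world.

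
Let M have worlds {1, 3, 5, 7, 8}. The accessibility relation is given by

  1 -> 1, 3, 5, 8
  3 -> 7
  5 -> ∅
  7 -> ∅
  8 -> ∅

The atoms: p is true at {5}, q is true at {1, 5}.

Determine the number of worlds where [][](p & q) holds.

4

1: successors {1, 3, 5, 8}; [](p & q) there: 1:F, 3:F, 5:T, 8:T. ✗
3: successors {7}; [](p & q) there: 7:T. ✓
5: no successors, so [][](p & q) holds vacuously. ✓
7: no successors, so [][](p & q) holds vacuously. ✓
8: no successors, so [][](p & q) holds vacuously. ✓
Satisfying worlds: {3, 5, 7, 8}.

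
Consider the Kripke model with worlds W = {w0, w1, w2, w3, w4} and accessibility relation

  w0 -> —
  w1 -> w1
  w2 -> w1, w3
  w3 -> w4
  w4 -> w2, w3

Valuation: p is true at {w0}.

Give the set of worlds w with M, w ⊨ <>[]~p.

{w1, w2, w3, w4}

w0: no successors, so <>[]~p fails. ✗
w1: successors {w1}; []~p there: w1:T. ✓
w2: successors {w1, w3}; []~p there: w1:T, w3:T. ✓
w3: successors {w4}; []~p there: w4:T. ✓
w4: successors {w2, w3}; []~p there: w2:T, w3:T. ✓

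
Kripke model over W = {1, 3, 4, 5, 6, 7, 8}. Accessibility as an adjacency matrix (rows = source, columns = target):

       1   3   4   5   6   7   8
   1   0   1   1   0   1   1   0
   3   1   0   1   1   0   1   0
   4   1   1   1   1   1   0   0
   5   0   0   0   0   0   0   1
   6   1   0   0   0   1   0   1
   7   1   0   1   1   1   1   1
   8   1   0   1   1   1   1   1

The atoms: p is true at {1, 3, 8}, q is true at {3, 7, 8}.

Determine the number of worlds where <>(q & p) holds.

1: successors {3, 4, 6, 7}; q & p there: 3:T, 4:F, 6:F, 7:F. ✓
3: successors {1, 4, 5, 7}; q & p there: 1:F, 4:F, 5:F, 7:F. ✗
4: successors {1, 3, 4, 5, 6}; q & p there: 1:F, 3:T, 4:F, 5:F, 6:F. ✓
5: successors {8}; q & p there: 8:T. ✓
6: successors {1, 6, 8}; q & p there: 1:F, 6:F, 8:T. ✓
7: successors {1, 4, 5, 6, 7, 8}; q & p there: 1:F, 4:F, 5:F, 6:F, 7:F, 8:T. ✓
8: successors {1, 4, 5, 6, 7, 8}; q & p there: 1:F, 4:F, 5:F, 6:F, 7:F, 8:T. ✓
Satisfying worlds: {1, 4, 5, 6, 7, 8}.

6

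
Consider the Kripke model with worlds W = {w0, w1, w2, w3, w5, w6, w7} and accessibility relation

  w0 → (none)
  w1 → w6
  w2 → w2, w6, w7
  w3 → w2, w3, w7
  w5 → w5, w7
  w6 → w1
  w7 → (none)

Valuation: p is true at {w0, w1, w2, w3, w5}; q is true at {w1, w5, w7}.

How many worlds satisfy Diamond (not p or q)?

5

w0: no successors, so Diamond (not p or q) fails. ✗
w1: successors {w6}; not p or q there: w6:T. ✓
w2: successors {w2, w6, w7}; not p or q there: w2:F, w6:T, w7:T. ✓
w3: successors {w2, w3, w7}; not p or q there: w2:F, w3:F, w7:T. ✓
w5: successors {w5, w7}; not p or q there: w5:T, w7:T. ✓
w6: successors {w1}; not p or q there: w1:T. ✓
w7: no successors, so Diamond (not p or q) fails. ✗
Satisfying worlds: {w1, w2, w3, w5, w6}.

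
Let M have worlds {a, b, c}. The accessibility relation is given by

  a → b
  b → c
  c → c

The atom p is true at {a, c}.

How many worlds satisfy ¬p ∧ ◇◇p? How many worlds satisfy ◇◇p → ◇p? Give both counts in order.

1 and 2

For ¬p ∧ ◇◇p:
a: ¬p is F, ◇◇p is T. ✗
b: ¬p is T, ◇◇p is T. ✓
c: ¬p is F, ◇◇p is T. ✗
— 1 world.
For ◇◇p → ◇p:
a: ◇◇p is T, ◇p is F. ✗
b: ◇◇p is T, ◇p is T. ✓
c: ◇◇p is T, ◇p is T. ✓
— 2 worlds.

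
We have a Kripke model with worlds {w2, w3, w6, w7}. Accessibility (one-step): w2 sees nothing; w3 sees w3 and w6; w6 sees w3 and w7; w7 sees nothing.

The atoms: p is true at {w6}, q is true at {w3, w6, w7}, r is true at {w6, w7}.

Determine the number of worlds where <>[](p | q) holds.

w2: no successors, so <>[](p | q) fails. ✗
w3: successors {w3, w6}; [](p | q) there: w3:T, w6:T. ✓
w6: successors {w3, w7}; [](p | q) there: w3:T, w7:T. ✓
w7: no successors, so <>[](p | q) fails. ✗
Satisfying worlds: {w3, w6}.

2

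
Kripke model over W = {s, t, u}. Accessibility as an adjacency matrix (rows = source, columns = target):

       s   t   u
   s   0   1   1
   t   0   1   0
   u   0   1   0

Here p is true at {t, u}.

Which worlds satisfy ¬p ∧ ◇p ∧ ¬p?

{s}

s: ¬p ∧ ◇p is T, ¬p is T. ✓
t: ¬p ∧ ◇p is F, ¬p is F. ✗
u: ¬p ∧ ◇p is F, ¬p is F. ✗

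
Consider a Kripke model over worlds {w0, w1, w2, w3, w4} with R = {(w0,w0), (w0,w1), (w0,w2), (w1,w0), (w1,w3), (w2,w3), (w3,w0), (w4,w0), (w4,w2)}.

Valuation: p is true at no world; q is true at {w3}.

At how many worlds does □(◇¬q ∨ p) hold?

3

w0: successors {w0, w1, w2}; ◇¬q ∨ p there: w0:T, w1:T, w2:F. ✗
w1: successors {w0, w3}; ◇¬q ∨ p there: w0:T, w3:T. ✓
w2: successors {w3}; ◇¬q ∨ p there: w3:T. ✓
w3: successors {w0}; ◇¬q ∨ p there: w0:T. ✓
w4: successors {w0, w2}; ◇¬q ∨ p there: w0:T, w2:F. ✗
Satisfying worlds: {w1, w2, w3}.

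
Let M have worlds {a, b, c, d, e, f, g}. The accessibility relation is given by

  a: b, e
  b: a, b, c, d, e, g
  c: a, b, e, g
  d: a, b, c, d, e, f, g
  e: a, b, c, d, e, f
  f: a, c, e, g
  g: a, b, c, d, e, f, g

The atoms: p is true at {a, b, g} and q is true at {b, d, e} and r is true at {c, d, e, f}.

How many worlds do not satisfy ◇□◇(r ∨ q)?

0

a: successors {b, e}; □◇(r ∨ q) there: b:T, e:T. ✓
b: successors {a, b, c, d, e, g}; □◇(r ∨ q) there: a:T, b:T, c:T, d:T, e:T, g:T. ✓
c: successors {a, b, e, g}; □◇(r ∨ q) there: a:T, b:T, e:T, g:T. ✓
d: successors {a, b, c, d, e, f, g}; □◇(r ∨ q) there: a:T, b:T, c:T, d:T, e:T, f:T, g:T. ✓
e: successors {a, b, c, d, e, f}; □◇(r ∨ q) there: a:T, b:T, c:T, d:T, e:T, f:T. ✓
f: successors {a, c, e, g}; □◇(r ∨ q) there: a:T, c:T, e:T, g:T. ✓
g: successors {a, b, c, d, e, f, g}; □◇(r ∨ q) there: a:T, b:T, c:T, d:T, e:T, f:T, g:T. ✓
Satisfying worlds: {a, b, c, d, e, f, g}.
So ◇□◇(r ∨ q) fails at the other 0 worlds.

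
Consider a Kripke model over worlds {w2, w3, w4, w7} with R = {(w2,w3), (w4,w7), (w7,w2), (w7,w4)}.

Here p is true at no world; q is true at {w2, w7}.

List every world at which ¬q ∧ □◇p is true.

w2: ¬q is F, □◇p is F. ✗
w3: ¬q is T, □◇p is T. ✓
w4: ¬q is T, □◇p is F. ✗
w7: ¬q is F, □◇p is F. ✗

{w3}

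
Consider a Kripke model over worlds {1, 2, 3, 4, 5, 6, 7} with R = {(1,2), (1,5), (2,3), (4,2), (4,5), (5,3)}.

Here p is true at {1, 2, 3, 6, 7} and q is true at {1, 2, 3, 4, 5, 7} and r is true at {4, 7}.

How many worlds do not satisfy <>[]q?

1: successors {2, 5}; []q there: 2:T, 5:T. ✓
2: successors {3}; []q there: 3:T. ✓
3: no successors, so <>[]q fails. ✗
4: successors {2, 5}; []q there: 2:T, 5:T. ✓
5: successors {3}; []q there: 3:T. ✓
6: no successors, so <>[]q fails. ✗
7: no successors, so <>[]q fails. ✗
Satisfying worlds: {1, 2, 4, 5}.
So <>[]q fails at the other 3 worlds.

3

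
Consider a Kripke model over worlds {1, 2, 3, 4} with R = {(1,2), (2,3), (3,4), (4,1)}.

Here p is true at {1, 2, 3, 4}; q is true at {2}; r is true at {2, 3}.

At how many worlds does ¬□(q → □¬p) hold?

1: □(q → □¬p) is F. ✓
2: □(q → □¬p) is T. ✗
3: □(q → □¬p) is T. ✗
4: □(q → □¬p) is T. ✗
Satisfying worlds: {1}.

1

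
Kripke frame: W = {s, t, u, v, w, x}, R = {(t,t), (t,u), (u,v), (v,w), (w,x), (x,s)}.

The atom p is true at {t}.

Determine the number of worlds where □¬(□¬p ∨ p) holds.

1

s: no successors, so □¬(□¬p ∨ p) holds vacuously. ✓
t: successors {t, u}; ¬(□¬p ∨ p) there: t:F, u:F. ✗
u: successors {v}; ¬(□¬p ∨ p) there: v:F. ✗
v: successors {w}; ¬(□¬p ∨ p) there: w:F. ✗
w: successors {x}; ¬(□¬p ∨ p) there: x:F. ✗
x: successors {s}; ¬(□¬p ∨ p) there: s:F. ✗
Satisfying worlds: {s}.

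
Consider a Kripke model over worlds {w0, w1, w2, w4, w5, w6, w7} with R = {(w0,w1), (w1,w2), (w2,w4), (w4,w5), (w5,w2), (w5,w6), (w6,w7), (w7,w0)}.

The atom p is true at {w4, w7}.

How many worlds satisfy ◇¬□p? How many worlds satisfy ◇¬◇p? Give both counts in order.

5 and 5

For ◇¬□p:
w0: successors {w1}; ¬□p there: w1:T. ✓
w1: successors {w2}; ¬□p there: w2:F. ✗
w2: successors {w4}; ¬□p there: w4:T. ✓
w4: successors {w5}; ¬□p there: w5:T. ✓
w5: successors {w2, w6}; ¬□p there: w2:F, w6:F. ✗
w6: successors {w7}; ¬□p there: w7:T. ✓
w7: successors {w0}; ¬□p there: w0:T. ✓
— 5 worlds.
For ◇¬◇p:
w0: successors {w1}; ¬◇p there: w1:T. ✓
w1: successors {w2}; ¬◇p there: w2:F. ✗
w2: successors {w4}; ¬◇p there: w4:T. ✓
w4: successors {w5}; ¬◇p there: w5:T. ✓
w5: successors {w2, w6}; ¬◇p there: w2:F, w6:F. ✗
w6: successors {w7}; ¬◇p there: w7:T. ✓
w7: successors {w0}; ¬◇p there: w0:T. ✓
— 5 worlds.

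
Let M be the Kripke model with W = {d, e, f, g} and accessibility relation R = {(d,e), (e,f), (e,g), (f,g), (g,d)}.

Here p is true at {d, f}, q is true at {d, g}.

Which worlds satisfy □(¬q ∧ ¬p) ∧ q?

{d}

d: □(¬q ∧ ¬p) is T, q is T. ✓
e: □(¬q ∧ ¬p) is F, q is F. ✗
f: □(¬q ∧ ¬p) is F, q is F. ✗
g: □(¬q ∧ ¬p) is F, q is T. ✗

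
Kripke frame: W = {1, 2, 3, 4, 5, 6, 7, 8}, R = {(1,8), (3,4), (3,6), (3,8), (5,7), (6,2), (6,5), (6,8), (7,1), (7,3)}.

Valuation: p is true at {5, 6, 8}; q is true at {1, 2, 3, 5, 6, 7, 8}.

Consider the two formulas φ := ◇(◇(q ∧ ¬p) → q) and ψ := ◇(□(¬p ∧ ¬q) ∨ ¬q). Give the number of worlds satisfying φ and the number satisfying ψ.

For ◇(◇(q ∧ ¬p) → q):
1: successors {8}; ◇(q ∧ ¬p) → q there: 8:T. ✓
2: no successors, so ◇(◇(q ∧ ¬p) → q) fails. ✗
3: successors {4, 6, 8}; ◇(q ∧ ¬p) → q there: 4:T, 6:T, 8:T. ✓
4: no successors, so ◇(◇(q ∧ ¬p) → q) fails. ✗
5: successors {7}; ◇(q ∧ ¬p) → q there: 7:T. ✓
6: successors {2, 5, 8}; ◇(q ∧ ¬p) → q there: 2:T, 5:T, 8:T. ✓
7: successors {1, 3}; ◇(q ∧ ¬p) → q there: 1:T, 3:T. ✓
8: no successors, so ◇(◇(q ∧ ¬p) → q) fails. ✗
— 5 worlds.
For ◇(□(¬p ∧ ¬q) ∨ ¬q):
1: successors {8}; □(¬p ∧ ¬q) ∨ ¬q there: 8:T. ✓
2: no successors, so ◇(□(¬p ∧ ¬q) ∨ ¬q) fails. ✗
3: successors {4, 6, 8}; □(¬p ∧ ¬q) ∨ ¬q there: 4:T, 6:F, 8:T. ✓
4: no successors, so ◇(□(¬p ∧ ¬q) ∨ ¬q) fails. ✗
5: successors {7}; □(¬p ∧ ¬q) ∨ ¬q there: 7:F. ✗
6: successors {2, 5, 8}; □(¬p ∧ ¬q) ∨ ¬q there: 2:T, 5:F, 8:T. ✓
7: successors {1, 3}; □(¬p ∧ ¬q) ∨ ¬q there: 1:F, 3:F. ✗
8: no successors, so ◇(□(¬p ∧ ¬q) ∨ ¬q) fails. ✗
— 3 worlds.

5 and 3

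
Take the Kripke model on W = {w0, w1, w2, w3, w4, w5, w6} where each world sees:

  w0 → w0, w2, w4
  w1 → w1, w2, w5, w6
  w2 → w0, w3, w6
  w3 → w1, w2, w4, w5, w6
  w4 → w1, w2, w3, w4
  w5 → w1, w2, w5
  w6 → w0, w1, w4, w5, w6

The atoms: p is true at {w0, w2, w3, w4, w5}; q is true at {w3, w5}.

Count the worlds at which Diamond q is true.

6

w0: successors {w0, w2, w4}; q there: w0:F, w2:F, w4:F. ✗
w1: successors {w1, w2, w5, w6}; q there: w1:F, w2:F, w5:T, w6:F. ✓
w2: successors {w0, w3, w6}; q there: w0:F, w3:T, w6:F. ✓
w3: successors {w1, w2, w4, w5, w6}; q there: w1:F, w2:F, w4:F, w5:T, w6:F. ✓
w4: successors {w1, w2, w3, w4}; q there: w1:F, w2:F, w3:T, w4:F. ✓
w5: successors {w1, w2, w5}; q there: w1:F, w2:F, w5:T. ✓
w6: successors {w0, w1, w4, w5, w6}; q there: w0:F, w1:F, w4:F, w5:T, w6:F. ✓
Satisfying worlds: {w1, w2, w3, w4, w5, w6}.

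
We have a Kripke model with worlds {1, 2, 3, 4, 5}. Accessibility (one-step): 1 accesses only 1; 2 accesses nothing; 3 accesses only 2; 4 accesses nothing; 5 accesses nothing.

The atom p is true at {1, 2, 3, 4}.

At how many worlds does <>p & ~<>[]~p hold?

1

1: <>p is T, ~<>[]~p is T. ✓
2: <>p is F, ~<>[]~p is T. ✗
3: <>p is T, ~<>[]~p is F. ✗
4: <>p is F, ~<>[]~p is T. ✗
5: <>p is F, ~<>[]~p is T. ✗
Satisfying worlds: {1}.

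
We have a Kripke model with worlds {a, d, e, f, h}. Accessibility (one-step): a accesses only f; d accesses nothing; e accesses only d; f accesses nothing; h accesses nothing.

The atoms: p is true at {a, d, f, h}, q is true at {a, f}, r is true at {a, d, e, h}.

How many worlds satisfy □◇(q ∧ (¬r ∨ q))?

a: successors {f}; ◇(q ∧ (¬r ∨ q)) there: f:F. ✗
d: no successors, so □◇(q ∧ (¬r ∨ q)) holds vacuously. ✓
e: successors {d}; ◇(q ∧ (¬r ∨ q)) there: d:F. ✗
f: no successors, so □◇(q ∧ (¬r ∨ q)) holds vacuously. ✓
h: no successors, so □◇(q ∧ (¬r ∨ q)) holds vacuously. ✓
Satisfying worlds: {d, f, h}.

3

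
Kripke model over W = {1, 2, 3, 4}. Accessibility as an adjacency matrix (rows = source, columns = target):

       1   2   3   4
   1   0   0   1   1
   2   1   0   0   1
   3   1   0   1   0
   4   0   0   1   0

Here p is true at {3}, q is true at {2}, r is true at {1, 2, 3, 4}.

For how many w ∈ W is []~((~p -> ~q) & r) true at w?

0

1: successors {3, 4}; ~((~p -> ~q) & r) there: 3:F, 4:F. ✗
2: successors {1, 4}; ~((~p -> ~q) & r) there: 1:F, 4:F. ✗
3: successors {1, 3}; ~((~p -> ~q) & r) there: 1:F, 3:F. ✗
4: successors {3}; ~((~p -> ~q) & r) there: 3:F. ✗
Satisfying worlds: ∅.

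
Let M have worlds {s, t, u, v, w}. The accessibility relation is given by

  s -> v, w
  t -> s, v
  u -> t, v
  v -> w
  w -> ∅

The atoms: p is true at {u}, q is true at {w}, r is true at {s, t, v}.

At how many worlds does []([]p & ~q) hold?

1

s: successors {v, w}; []p & ~q there: v:F, w:F. ✗
t: successors {s, v}; []p & ~q there: s:F, v:F. ✗
u: successors {t, v}; []p & ~q there: t:F, v:F. ✗
v: successors {w}; []p & ~q there: w:F. ✗
w: no successors, so []([]p & ~q) holds vacuously. ✓
Satisfying worlds: {w}.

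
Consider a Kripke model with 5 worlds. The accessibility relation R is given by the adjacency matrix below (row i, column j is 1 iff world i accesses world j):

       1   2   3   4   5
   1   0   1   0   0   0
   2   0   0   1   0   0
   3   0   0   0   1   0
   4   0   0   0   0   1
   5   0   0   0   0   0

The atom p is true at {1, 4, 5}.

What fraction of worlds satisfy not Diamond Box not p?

1: Diamond Box not p is T. ✗
2: Diamond Box not p is F. ✓
3: Diamond Box not p is F. ✓
4: Diamond Box not p is T. ✗
5: Diamond Box not p is F. ✓
That's 3 of 5 worlds, so 3/5.

3/5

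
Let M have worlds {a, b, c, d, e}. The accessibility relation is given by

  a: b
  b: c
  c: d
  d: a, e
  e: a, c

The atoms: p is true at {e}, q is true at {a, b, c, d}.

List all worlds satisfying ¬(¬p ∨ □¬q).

{e}

a: ¬p ∨ □¬q is T. ✗
b: ¬p ∨ □¬q is T. ✗
c: ¬p ∨ □¬q is T. ✗
d: ¬p ∨ □¬q is T. ✗
e: ¬p ∨ □¬q is F. ✓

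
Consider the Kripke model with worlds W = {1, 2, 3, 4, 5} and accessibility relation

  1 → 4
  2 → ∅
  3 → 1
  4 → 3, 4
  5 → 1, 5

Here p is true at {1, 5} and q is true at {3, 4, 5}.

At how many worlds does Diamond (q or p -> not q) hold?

1: successors {4}; q or p -> not q there: 4:F. ✗
2: no successors, so Diamond (q or p -> not q) fails. ✗
3: successors {1}; q or p -> not q there: 1:T. ✓
4: successors {3, 4}; q or p -> not q there: 3:F, 4:F. ✗
5: successors {1, 5}; q or p -> not q there: 1:T, 5:F. ✓
Satisfying worlds: {3, 5}.

2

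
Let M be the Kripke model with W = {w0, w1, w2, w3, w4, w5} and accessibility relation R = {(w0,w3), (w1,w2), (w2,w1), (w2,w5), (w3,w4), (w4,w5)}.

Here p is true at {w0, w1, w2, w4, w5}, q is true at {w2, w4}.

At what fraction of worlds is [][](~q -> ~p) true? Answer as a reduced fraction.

w0: successors {w3}; [](~q -> ~p) there: w3:T. ✓
w1: successors {w2}; [](~q -> ~p) there: w2:F. ✗
w2: successors {w1, w5}; [](~q -> ~p) there: w1:T, w5:T. ✓
w3: successors {w4}; [](~q -> ~p) there: w4:F. ✗
w4: successors {w5}; [](~q -> ~p) there: w5:T. ✓
w5: no successors, so [][](~q -> ~p) holds vacuously. ✓
That's 4 of 6 worlds, so 4/6 = 2/3.

2/3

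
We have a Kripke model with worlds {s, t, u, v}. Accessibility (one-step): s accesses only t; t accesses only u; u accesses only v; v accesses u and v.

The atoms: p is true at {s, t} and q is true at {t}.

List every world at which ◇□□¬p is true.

{s, t, u, v}

s: successors {t}; □□¬p there: t:T. ✓
t: successors {u}; □□¬p there: u:T. ✓
u: successors {v}; □□¬p there: v:T. ✓
v: successors {u, v}; □□¬p there: u:T, v:T. ✓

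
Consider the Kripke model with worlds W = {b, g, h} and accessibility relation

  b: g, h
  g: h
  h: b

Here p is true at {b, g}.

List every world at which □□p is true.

b: successors {g, h}; □p there: g:F, h:T. ✗
g: successors {h}; □p there: h:T. ✓
h: successors {b}; □p there: b:F. ✗

{g}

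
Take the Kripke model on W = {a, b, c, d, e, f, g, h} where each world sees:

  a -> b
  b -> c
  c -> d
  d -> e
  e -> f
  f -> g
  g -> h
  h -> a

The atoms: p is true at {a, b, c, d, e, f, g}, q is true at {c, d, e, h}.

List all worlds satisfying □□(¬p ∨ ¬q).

a: successors {b}; □(¬p ∨ ¬q) there: b:F. ✗
b: successors {c}; □(¬p ∨ ¬q) there: c:F. ✗
c: successors {d}; □(¬p ∨ ¬q) there: d:F. ✗
d: successors {e}; □(¬p ∨ ¬q) there: e:T. ✓
e: successors {f}; □(¬p ∨ ¬q) there: f:T. ✓
f: successors {g}; □(¬p ∨ ¬q) there: g:T. ✓
g: successors {h}; □(¬p ∨ ¬q) there: h:T. ✓
h: successors {a}; □(¬p ∨ ¬q) there: a:T. ✓

{d, e, f, g, h}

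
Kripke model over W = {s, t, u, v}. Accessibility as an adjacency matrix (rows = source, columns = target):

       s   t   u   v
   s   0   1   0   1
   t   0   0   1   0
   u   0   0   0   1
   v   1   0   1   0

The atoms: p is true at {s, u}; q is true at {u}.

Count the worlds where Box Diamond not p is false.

s: successors {t, v}; Diamond not p there: t:F, v:F. ✗
t: successors {u}; Diamond not p there: u:T. ✓
u: successors {v}; Diamond not p there: v:F. ✗
v: successors {s, u}; Diamond not p there: s:T, u:T. ✓
Satisfying worlds: {t, v}.
So Box Diamond not p fails at the other 2 worlds.

2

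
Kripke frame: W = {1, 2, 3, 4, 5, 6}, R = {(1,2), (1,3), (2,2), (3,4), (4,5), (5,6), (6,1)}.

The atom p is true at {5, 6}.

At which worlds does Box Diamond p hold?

{3, 4}

1: successors {2, 3}; Diamond p there: 2:F, 3:F. ✗
2: successors {2}; Diamond p there: 2:F. ✗
3: successors {4}; Diamond p there: 4:T. ✓
4: successors {5}; Diamond p there: 5:T. ✓
5: successors {6}; Diamond p there: 6:F. ✗
6: successors {1}; Diamond p there: 1:F. ✗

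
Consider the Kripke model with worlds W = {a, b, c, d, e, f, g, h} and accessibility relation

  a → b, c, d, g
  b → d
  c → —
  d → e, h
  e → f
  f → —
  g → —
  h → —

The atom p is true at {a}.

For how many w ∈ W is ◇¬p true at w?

4

a: successors {b, c, d, g}; ¬p there: b:T, c:T, d:T, g:T. ✓
b: successors {d}; ¬p there: d:T. ✓
c: no successors, so ◇¬p fails. ✗
d: successors {e, h}; ¬p there: e:T, h:T. ✓
e: successors {f}; ¬p there: f:T. ✓
f: no successors, so ◇¬p fails. ✗
g: no successors, so ◇¬p fails. ✗
h: no successors, so ◇¬p fails. ✗
Satisfying worlds: {a, b, d, e}.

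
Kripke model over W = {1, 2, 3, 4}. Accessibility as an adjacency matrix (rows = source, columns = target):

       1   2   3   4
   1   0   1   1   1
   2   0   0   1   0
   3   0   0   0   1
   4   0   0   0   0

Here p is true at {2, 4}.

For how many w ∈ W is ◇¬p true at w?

2

1: successors {2, 3, 4}; ¬p there: 2:F, 3:T, 4:F. ✓
2: successors {3}; ¬p there: 3:T. ✓
3: successors {4}; ¬p there: 4:F. ✗
4: no successors, so ◇¬p fails. ✗
Satisfying worlds: {1, 2}.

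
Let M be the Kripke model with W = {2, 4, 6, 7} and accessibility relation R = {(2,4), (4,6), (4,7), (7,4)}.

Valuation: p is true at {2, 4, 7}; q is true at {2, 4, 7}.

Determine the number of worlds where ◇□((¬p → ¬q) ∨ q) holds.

2: successors {4}; □((¬p → ¬q) ∨ q) there: 4:T. ✓
4: successors {6, 7}; □((¬p → ¬q) ∨ q) there: 6:T, 7:T. ✓
6: no successors, so ◇□((¬p → ¬q) ∨ q) fails. ✗
7: successors {4}; □((¬p → ¬q) ∨ q) there: 4:T. ✓
Satisfying worlds: {2, 4, 7}.

3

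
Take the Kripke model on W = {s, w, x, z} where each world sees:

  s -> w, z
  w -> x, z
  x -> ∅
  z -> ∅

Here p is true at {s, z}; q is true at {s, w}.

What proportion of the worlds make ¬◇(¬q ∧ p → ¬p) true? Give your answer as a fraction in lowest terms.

s: ◇(¬q ∧ p → ¬p) is T. ✗
w: ◇(¬q ∧ p → ¬p) is T. ✗
x: ◇(¬q ∧ p → ¬p) is F. ✓
z: ◇(¬q ∧ p → ¬p) is F. ✓
That's 2 of 4 worlds, so 2/4 = 1/2.

1/2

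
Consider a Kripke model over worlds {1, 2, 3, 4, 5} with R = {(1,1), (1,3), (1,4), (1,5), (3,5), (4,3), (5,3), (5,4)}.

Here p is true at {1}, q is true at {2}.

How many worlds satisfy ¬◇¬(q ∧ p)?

1

1: ◇¬(q ∧ p) is T. ✗
2: ◇¬(q ∧ p) is F. ✓
3: ◇¬(q ∧ p) is T. ✗
4: ◇¬(q ∧ p) is T. ✗
5: ◇¬(q ∧ p) is T. ✗
Satisfying worlds: {2}.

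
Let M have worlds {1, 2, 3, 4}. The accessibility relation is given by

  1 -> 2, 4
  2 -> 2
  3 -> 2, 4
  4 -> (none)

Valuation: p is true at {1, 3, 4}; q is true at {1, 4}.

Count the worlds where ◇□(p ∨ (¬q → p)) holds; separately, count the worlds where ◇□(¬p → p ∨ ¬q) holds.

2 and 3

For ◇□(p ∨ (¬q → p)):
1: successors {2, 4}; □(p ∨ (¬q → p)) there: 2:F, 4:T. ✓
2: successors {2}; □(p ∨ (¬q → p)) there: 2:F. ✗
3: successors {2, 4}; □(p ∨ (¬q → p)) there: 2:F, 4:T. ✓
4: no successors, so ◇□(p ∨ (¬q → p)) fails. ✗
— 2 worlds.
For ◇□(¬p → p ∨ ¬q):
1: successors {2, 4}; □(¬p → p ∨ ¬q) there: 2:T, 4:T. ✓
2: successors {2}; □(¬p → p ∨ ¬q) there: 2:T. ✓
3: successors {2, 4}; □(¬p → p ∨ ¬q) there: 2:T, 4:T. ✓
4: no successors, so ◇□(¬p → p ∨ ¬q) fails. ✗
— 3 worlds.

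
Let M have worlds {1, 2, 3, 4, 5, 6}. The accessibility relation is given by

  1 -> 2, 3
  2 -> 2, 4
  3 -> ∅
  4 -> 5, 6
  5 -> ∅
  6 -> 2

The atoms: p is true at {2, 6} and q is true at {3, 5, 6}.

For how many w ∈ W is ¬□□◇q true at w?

4

1: □□◇q is F. ✓
2: □□◇q is F. ✓
3: □□◇q is T. ✗
4: □□◇q is F. ✓
5: □□◇q is T. ✗
6: □□◇q is F. ✓
Satisfying worlds: {1, 2, 4, 6}.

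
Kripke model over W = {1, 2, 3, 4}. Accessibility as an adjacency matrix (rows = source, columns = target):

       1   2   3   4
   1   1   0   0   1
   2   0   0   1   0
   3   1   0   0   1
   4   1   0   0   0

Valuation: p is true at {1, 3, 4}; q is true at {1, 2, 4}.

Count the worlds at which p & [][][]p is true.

1: p is T, [][][]p is T. ✓
2: p is F, [][][]p is T. ✗
3: p is T, [][][]p is T. ✓
4: p is T, [][][]p is T. ✓
Satisfying worlds: {1, 3, 4}.

3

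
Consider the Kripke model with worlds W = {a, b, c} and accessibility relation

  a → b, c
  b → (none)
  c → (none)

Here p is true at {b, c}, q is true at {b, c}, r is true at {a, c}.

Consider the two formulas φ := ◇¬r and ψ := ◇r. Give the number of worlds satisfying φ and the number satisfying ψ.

For ◇¬r:
a: successors {b, c}; ¬r there: b:T, c:F. ✓
b: no successors, so ◇¬r fails. ✗
c: no successors, so ◇¬r fails. ✗
— 1 world.
For ◇r:
a: successors {b, c}; r there: b:F, c:T. ✓
b: no successors, so ◇r fails. ✗
c: no successors, so ◇r fails. ✗
— 1 world.

1 and 1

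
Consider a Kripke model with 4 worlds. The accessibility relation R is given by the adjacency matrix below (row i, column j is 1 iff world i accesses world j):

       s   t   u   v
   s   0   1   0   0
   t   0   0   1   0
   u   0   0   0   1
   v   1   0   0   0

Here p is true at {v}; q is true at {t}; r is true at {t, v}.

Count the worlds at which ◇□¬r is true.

2

s: successors {t}; □¬r there: t:T. ✓
t: successors {u}; □¬r there: u:F. ✗
u: successors {v}; □¬r there: v:T. ✓
v: successors {s}; □¬r there: s:F. ✗
Satisfying worlds: {s, u}.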